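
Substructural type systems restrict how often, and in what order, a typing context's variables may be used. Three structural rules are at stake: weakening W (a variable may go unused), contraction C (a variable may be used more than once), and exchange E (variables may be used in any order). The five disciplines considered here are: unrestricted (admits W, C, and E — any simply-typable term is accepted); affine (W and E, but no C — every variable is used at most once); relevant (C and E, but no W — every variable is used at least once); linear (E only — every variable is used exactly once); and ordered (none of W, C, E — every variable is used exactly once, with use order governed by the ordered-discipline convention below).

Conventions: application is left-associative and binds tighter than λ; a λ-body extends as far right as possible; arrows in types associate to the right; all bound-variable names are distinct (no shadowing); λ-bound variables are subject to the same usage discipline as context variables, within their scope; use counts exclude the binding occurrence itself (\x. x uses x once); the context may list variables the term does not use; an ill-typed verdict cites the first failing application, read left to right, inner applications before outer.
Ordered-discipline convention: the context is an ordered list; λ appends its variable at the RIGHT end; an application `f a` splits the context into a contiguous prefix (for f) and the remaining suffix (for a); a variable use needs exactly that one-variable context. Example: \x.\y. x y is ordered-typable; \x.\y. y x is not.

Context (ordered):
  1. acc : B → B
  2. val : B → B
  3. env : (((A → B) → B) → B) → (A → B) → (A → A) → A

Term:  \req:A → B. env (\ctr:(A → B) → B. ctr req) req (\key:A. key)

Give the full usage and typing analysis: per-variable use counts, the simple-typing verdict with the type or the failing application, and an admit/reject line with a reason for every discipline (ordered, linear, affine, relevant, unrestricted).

usage: acc=0; val=0; env=1; req (bound)=2; ctr (bound)=1; key (bound)=1
uses in reading order: env, ctr, req, req, key
typing: ✓ — (A → B) → A
ordered: ✗ — needs contraction — req ×2; acc, val left unused
linear: ✗ — needs contraction — req ×2; acc, val left unused
affine: ✗ — needs contraction — req ×2
relevant: ✗ — acc, val left unused
unrestricted: ✓ — well-typed at (A → B) → A; no restrictions here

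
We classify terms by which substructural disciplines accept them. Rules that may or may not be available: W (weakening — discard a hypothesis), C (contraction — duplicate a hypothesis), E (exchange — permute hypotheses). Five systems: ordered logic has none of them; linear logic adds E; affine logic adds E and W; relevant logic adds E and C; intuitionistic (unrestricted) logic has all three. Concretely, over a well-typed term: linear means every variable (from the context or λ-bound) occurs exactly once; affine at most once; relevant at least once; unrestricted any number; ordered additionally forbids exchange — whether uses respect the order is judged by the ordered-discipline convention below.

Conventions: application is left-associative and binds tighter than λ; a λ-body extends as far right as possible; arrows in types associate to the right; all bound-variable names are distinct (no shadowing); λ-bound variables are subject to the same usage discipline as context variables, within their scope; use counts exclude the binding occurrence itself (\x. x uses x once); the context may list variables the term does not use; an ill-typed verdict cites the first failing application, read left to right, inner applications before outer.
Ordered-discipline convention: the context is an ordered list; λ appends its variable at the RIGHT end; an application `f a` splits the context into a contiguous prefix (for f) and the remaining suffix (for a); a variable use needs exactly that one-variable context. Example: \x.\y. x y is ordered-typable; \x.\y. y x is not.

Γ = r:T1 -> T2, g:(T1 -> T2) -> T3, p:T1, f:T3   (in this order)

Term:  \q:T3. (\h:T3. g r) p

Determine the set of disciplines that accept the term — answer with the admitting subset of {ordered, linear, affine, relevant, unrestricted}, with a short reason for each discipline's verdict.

accepted by: none
counts: r: 1; g: 1; p: 1; f: 0; q (bound): 0; h (bound): 0
left-to-right use order: g, r, p
typing: ill-typed: an argument T1 mismatches the expected T3
ordered: ✗, fails simple typing
linear: ✗, a type mismatch blocks all five
affine: ✗, the type mismatch rejects it
relevant: ✗, not simply typable
unrestricted: ✗, fails simple typing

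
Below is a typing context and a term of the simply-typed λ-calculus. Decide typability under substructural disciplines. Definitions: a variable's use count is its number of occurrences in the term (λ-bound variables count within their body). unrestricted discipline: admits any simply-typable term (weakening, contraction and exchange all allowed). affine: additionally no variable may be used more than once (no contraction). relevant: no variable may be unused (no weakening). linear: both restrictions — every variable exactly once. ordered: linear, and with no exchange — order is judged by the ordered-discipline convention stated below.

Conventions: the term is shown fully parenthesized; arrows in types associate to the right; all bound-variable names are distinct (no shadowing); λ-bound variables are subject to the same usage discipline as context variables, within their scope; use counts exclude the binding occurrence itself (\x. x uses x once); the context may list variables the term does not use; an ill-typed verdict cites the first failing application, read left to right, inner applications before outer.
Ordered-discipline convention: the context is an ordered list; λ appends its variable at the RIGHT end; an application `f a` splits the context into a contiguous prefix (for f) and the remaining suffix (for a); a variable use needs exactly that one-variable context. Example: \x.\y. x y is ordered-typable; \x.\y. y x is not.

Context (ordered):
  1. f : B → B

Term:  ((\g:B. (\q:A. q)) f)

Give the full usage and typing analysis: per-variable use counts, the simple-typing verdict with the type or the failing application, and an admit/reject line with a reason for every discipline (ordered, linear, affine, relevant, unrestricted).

counts: f: 1×, g (bound): 0×, q (bound): 1×
use order (left to right): q, f
typing: ill-typed: an application expects B but receives B → B
ordered: ✗, a type mismatch blocks all five
linear: ✗, the type mismatch rejects it
affine: ✗, not simply typable
relevant: ✗, fails simple typing
unrestricted: ✗, a type mismatch blocks all five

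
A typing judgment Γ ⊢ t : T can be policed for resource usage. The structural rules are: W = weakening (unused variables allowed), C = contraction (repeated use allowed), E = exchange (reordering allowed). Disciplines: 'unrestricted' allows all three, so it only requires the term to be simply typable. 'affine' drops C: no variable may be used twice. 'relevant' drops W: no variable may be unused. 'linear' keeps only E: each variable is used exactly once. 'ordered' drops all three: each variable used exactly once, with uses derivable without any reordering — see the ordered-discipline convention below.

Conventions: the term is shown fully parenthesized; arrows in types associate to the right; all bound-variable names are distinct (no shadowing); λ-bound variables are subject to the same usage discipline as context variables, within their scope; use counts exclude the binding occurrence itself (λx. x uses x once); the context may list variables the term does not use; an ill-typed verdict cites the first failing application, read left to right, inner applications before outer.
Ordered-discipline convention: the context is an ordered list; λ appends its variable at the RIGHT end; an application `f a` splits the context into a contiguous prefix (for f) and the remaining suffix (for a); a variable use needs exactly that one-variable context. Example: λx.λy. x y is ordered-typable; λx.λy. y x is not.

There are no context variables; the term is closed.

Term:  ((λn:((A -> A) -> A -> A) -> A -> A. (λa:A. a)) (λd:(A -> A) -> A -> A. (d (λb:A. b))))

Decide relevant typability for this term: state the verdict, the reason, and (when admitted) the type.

no — needs weakening: n unused
variable uses: n (λ-bound): 0×; a (λ-bound): 1×; d (λ-bound): 1×; b (λ-bound): 1×
use order (left to right): a, d, b
typing: ✓ — A -> A
all disciplines: ordered ✗ | linear ✗ | affine ✓ | relevant ✗ | unrestricted ✓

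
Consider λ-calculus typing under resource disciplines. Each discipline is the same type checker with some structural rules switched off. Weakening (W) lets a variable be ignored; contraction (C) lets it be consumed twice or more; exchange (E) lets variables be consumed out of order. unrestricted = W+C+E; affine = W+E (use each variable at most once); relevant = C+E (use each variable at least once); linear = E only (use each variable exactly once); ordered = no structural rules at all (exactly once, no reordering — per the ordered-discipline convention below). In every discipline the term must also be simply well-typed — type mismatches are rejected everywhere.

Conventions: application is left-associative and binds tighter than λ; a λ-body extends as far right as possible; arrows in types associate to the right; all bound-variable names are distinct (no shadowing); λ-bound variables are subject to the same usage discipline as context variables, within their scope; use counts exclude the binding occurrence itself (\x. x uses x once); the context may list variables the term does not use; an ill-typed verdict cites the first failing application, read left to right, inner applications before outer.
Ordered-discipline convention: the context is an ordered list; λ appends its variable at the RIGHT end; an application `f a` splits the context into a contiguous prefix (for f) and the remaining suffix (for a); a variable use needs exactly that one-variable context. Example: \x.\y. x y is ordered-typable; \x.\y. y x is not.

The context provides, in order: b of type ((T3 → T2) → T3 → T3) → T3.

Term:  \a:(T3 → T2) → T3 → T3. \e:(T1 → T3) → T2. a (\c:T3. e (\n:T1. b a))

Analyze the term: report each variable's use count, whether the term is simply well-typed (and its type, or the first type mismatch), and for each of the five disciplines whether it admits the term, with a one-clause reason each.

variable uses: b=1, a [bound]=2, e [bound]=1, c [bound]=0, n [bound]=0
use order (left to right): a, e, b, a
typing: well-typed — term : ((T3 → T2) → T3 → T3) → ((T1 → T3) → T2) → T3 → T3
ordered: ✗ — a ×2 used more than once (contraction); needs weakening: c, n unused
linear: ✗ — a ×2 used more than once (contraction); needs weakening: c, n unused
affine: ✗ — a ×2 used more than once (contraction)
relevant: ✗ — needs weakening: c, n unused
unrestricted: ✓ — typability at ((T3 → T2) → T3 → T3) → ((T1 → T3) → T2) → T3 → T3 is all that's needed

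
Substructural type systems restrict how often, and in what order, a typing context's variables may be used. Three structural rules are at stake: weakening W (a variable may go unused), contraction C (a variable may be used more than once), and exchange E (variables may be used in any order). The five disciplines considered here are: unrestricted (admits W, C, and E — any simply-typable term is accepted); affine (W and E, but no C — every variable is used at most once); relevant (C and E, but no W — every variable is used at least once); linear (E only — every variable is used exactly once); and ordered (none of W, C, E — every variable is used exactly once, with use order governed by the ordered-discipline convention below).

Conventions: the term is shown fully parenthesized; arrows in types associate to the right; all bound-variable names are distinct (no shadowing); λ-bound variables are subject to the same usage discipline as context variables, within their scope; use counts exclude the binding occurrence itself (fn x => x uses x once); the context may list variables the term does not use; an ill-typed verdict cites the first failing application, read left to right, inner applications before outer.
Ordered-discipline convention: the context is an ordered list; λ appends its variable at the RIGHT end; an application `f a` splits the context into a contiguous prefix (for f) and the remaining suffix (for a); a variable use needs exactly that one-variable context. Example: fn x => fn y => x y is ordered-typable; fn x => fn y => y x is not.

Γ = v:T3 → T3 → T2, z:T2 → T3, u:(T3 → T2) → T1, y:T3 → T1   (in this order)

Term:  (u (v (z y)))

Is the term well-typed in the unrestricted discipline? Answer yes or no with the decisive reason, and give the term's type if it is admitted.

no — fails simple typing
variable uses: v: 1×; z: 1×; u: 1×; y: 1×
order of uses: u, v, z, y
typing: ill-typed: a function awaiting T2 gets T3 → T1
all disciplines: ordered ✗, linear ✗, affine ✗, relevant ✗, unrestricted ✗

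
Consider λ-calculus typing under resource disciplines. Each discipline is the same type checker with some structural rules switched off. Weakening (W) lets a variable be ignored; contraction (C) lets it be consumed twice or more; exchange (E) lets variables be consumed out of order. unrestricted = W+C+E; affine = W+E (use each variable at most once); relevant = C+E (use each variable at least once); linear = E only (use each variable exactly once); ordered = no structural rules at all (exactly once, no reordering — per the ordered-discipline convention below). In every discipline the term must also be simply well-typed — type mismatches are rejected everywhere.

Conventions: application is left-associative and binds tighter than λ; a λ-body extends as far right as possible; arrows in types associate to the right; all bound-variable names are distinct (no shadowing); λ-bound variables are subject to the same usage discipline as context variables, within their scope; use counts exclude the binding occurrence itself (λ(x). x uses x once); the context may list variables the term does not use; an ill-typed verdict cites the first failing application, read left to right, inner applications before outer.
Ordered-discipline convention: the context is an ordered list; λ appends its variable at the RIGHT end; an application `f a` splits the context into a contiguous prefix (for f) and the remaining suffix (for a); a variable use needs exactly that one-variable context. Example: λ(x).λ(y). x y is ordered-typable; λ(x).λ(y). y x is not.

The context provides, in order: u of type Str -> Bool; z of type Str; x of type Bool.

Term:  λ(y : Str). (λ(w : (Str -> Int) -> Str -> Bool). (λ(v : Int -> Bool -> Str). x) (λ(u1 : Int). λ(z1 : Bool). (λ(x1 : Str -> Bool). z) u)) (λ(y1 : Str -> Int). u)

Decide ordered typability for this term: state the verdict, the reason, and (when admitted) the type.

no — repeated use of u ×2; unused: y, w, v, u1, z1, x1, y1 — weakening required
variable uses: u: 2; z: 1; x: 1; y (λ-bound): 0; w (λ-bound): 0; v (λ-bound): 0; u1 (λ-bound): 0; z1 (λ-bound): 0; x1 (λ-bound): 0; y1 (λ-bound): 0
use order (left to right): x, z, u, u
typing: ✓ — Str -> Bool
all disciplines: ordered ✗ · linear ✗ · affine ✗ · relevant ✗ · unrestricted ✓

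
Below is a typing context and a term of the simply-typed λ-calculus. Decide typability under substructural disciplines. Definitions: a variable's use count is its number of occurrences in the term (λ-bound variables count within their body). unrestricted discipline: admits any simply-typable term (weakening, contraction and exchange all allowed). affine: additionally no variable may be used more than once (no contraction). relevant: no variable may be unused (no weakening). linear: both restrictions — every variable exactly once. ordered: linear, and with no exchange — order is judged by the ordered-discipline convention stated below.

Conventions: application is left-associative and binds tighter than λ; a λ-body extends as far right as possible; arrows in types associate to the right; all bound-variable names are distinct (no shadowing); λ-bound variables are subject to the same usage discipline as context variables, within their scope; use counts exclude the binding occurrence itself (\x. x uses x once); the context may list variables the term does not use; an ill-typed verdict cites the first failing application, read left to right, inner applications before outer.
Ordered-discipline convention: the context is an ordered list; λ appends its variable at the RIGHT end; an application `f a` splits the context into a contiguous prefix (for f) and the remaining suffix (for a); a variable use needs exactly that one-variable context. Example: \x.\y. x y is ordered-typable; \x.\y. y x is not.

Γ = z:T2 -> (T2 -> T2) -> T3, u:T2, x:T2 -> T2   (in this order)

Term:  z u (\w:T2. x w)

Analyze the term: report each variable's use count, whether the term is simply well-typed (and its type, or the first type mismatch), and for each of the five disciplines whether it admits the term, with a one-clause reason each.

variable uses: z ×1; u ×1; x ×1; w (bound) ×1
uses in reading order: z, u, x, w
typing: well-typed — term : T3
ordered: ✓, z, u, x, w once each; derivable with no W/C/E
linear: ✓, exactly-once usage across z, u, x, w
affine: ✓, at most one use each (z, u, x, w)
relevant: ✓, at least one use each (z, u, x, w)
unrestricted: ✓, well-typed at T3; no restrictions here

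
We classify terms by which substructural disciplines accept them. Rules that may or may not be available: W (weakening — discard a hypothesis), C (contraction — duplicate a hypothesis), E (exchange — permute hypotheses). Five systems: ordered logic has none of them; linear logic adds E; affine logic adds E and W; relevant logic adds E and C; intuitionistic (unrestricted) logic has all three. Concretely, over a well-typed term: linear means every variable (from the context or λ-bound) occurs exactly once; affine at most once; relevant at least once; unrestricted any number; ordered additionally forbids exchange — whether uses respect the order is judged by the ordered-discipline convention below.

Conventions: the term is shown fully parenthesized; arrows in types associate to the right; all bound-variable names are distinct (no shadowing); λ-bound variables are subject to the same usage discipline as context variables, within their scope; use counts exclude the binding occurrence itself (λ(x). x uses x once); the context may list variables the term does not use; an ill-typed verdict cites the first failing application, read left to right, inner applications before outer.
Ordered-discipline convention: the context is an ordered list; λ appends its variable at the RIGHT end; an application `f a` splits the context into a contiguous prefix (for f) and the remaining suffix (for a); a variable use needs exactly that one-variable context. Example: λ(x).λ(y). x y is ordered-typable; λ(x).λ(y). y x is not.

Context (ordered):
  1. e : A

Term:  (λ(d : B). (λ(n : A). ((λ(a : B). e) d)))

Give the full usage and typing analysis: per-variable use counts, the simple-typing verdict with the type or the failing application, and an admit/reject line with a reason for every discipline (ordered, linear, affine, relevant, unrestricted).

use counts: e: 1, d (λ-bound): 1, n (λ-bound): 0, a (λ-bound): 0
use order (left to right): e, d
typing: the term checks, with type B -> A -> A
ordered: ✗, needs weakening: n, a unused
linear: ✗, needs weakening: n, a unused
affine: ✓, e, d, n, a: no repeats, contraction unneeded
relevant: ✗, needs weakening: n, a unused
unrestricted: ✓, type-checks (B -> A -> A) and nothing is barred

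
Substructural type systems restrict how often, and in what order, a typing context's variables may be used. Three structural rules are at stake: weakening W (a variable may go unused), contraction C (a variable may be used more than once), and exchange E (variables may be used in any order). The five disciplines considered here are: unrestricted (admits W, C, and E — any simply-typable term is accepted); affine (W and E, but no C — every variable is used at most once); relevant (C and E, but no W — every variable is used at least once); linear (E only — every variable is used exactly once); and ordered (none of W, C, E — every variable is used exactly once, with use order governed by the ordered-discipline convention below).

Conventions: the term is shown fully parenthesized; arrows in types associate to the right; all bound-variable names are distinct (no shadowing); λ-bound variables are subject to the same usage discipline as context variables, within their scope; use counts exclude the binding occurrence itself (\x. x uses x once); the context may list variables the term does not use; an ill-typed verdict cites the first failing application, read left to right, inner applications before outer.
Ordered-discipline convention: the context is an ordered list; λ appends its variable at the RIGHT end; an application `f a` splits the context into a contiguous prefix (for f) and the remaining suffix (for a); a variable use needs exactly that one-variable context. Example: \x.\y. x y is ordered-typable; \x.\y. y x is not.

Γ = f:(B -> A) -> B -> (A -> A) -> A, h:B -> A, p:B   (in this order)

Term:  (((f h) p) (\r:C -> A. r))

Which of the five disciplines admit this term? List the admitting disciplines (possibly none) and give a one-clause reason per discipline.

admitted by: none
usage: f ×1; h ×1; p ×1; r [bound] ×1
use order (left to right): f, h, p, r
typing: ill-typed: argument of type (C -> A) -> C -> A where A -> A is required
ordered ✗ (not simply typable)
linear ✗ (fails simple typing)
affine ✗ (a type mismatch blocks all five)
relevant ✗ (the type mismatch rejects it)
unrestricted ✗ (not simply typable)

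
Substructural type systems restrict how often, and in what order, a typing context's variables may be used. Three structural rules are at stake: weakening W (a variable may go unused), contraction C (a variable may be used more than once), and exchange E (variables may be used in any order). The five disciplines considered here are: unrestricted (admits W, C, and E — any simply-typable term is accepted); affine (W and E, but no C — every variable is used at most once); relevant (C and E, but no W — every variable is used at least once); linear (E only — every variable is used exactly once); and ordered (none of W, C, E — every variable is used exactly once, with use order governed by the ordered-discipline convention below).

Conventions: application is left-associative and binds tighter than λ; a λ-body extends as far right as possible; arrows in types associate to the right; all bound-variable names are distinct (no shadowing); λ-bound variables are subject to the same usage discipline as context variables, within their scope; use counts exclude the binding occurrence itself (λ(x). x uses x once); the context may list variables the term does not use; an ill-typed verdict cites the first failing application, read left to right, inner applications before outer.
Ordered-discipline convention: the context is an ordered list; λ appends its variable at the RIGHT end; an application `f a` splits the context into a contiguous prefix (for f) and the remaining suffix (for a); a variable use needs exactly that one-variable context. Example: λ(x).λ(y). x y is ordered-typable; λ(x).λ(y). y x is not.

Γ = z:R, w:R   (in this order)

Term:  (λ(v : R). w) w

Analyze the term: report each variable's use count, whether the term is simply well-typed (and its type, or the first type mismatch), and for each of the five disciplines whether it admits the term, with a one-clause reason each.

variable uses: z=0; w=2; v [bound]=0
use order (left to right): w, w
typing: ✓ — R
ordered ✗ (uses contraction: w ×2; z, v never used (weakening))
linear ✗ (uses contraction: w ×2; z, v never used (weakening))
affine ✗ (uses contraction: w ×2)
relevant ✗ (z, v never used (weakening))
unrestricted ✓ (typability at R is all that's needed)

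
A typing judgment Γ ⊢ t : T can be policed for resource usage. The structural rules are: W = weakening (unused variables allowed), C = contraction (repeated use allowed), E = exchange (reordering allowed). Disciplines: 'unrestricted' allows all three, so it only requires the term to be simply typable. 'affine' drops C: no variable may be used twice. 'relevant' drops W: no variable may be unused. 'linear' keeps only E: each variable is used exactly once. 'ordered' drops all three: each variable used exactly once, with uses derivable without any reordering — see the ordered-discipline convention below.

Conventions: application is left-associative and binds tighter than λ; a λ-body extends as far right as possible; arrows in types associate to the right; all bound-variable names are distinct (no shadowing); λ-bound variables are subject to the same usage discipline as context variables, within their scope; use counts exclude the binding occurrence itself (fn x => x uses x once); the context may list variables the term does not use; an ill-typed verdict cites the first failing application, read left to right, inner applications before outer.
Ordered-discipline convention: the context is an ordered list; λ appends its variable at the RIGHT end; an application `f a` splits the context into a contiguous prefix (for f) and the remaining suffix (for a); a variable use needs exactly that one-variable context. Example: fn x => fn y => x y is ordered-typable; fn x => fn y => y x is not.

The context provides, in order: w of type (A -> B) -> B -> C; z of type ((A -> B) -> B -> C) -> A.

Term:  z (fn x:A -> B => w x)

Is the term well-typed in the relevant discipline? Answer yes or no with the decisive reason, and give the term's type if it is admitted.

yes — w, z, x: all used, weakening unneeded; term : A
use counts: w: 1; z: 1; x [bound]: 1
order of uses: z, w, x
typing: the term checks, with type A
all disciplines: ordered ✗, linear ✓, affine ✓, relevant ✓, unrestricted ✓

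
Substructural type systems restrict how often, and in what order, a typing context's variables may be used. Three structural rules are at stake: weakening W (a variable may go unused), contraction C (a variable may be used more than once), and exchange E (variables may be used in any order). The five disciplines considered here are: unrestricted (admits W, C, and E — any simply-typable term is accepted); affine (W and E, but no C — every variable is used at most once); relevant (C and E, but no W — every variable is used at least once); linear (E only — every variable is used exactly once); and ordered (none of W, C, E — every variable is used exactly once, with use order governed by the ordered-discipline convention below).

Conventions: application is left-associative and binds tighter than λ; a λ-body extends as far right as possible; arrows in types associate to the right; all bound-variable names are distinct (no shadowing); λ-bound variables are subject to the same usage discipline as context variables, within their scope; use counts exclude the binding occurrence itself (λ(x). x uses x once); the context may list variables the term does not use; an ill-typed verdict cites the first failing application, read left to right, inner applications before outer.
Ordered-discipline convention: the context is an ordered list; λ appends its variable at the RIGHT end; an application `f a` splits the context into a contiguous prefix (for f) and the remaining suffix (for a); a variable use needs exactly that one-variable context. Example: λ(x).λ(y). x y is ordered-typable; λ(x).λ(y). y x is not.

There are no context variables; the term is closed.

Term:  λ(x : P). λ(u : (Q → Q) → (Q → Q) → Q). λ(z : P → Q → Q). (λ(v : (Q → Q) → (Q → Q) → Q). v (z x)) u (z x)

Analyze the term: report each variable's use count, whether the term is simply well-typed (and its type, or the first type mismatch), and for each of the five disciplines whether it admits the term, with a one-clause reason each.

usage: x (λ-bound): 2; u (λ-bound): 1; z (λ-bound): 2; v (λ-bound): 1
use order (left to right): v, z, x, u, z, x
typing: the term checks, with type P → ((Q → Q) → (Q → Q) → Q) → (P → Q → Q) → Q
ordered: ✗ — repeated use of x ×2, z ×2
linear: ✗ — repeated use of x ×2, z ×2
affine: ✗ — repeated use of x ×2, z ×2
relevant: ✓ — at least one use each (x, u, z, v)
unrestricted: ✓ — well-typed at P → ((Q → Q) → (Q → Q) → Q) → (P → Q → Q) → Q; no restrictions here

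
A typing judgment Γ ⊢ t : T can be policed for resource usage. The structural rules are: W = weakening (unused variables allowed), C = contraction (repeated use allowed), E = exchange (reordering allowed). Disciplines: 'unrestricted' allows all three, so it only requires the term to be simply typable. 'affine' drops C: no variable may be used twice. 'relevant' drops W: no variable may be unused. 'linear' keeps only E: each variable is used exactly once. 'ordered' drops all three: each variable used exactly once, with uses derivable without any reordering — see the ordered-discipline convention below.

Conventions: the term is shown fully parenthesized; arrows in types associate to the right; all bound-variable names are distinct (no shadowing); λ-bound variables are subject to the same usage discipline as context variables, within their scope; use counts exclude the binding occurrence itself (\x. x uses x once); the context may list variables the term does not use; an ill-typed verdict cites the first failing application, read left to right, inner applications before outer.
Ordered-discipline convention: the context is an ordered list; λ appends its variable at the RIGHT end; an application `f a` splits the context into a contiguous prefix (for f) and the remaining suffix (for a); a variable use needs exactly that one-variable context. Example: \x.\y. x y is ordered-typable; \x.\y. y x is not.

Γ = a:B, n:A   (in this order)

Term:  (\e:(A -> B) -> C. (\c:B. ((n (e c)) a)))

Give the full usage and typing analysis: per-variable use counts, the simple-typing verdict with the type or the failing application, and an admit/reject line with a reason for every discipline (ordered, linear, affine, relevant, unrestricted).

variable uses: a: 1×; n: 1×; e (λ-bound): 1×; c (λ-bound): 1×
left-to-right use order: n, e, c, a
typing: ill-typed: argument of type B where A -> B is required
ordered: ✗ — the type mismatch rejects it
linear: ✗ — not simply typable
affine: ✗ — fails simple typing
relevant: ✗ — a type mismatch blocks all five
unrestricted: ✗ — the type mismatch rejects it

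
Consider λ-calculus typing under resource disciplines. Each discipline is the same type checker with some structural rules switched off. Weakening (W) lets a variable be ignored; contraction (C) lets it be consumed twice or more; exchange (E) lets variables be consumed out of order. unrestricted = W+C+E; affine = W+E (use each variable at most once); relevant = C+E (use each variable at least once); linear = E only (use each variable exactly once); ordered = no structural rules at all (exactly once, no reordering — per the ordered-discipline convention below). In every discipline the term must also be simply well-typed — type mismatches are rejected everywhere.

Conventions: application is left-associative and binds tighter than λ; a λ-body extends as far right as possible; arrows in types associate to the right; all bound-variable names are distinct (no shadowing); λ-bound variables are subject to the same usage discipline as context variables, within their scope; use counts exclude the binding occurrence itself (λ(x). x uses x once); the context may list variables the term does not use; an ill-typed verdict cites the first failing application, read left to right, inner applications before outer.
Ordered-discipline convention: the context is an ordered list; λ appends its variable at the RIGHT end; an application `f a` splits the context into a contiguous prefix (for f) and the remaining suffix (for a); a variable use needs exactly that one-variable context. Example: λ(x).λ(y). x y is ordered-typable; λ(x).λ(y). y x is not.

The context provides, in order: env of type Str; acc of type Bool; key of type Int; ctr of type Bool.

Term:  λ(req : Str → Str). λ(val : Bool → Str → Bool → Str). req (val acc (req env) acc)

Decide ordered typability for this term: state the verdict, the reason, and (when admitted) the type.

no — uses contraction: acc ×2, req ×2; key, ctr never used (weakening)
usage: env: 1, acc: 2, key: 0, ctr: 0, req (bound): 2, val (bound): 1
order of uses: req, val, acc, req, env, acc
typing: ✓ — (Str → Str) → (Bool → Str → Bool → Str) → Str
all disciplines: ordered ✗ | linear ✗ | affine ✗ | relevant ✗ | unrestricted ✓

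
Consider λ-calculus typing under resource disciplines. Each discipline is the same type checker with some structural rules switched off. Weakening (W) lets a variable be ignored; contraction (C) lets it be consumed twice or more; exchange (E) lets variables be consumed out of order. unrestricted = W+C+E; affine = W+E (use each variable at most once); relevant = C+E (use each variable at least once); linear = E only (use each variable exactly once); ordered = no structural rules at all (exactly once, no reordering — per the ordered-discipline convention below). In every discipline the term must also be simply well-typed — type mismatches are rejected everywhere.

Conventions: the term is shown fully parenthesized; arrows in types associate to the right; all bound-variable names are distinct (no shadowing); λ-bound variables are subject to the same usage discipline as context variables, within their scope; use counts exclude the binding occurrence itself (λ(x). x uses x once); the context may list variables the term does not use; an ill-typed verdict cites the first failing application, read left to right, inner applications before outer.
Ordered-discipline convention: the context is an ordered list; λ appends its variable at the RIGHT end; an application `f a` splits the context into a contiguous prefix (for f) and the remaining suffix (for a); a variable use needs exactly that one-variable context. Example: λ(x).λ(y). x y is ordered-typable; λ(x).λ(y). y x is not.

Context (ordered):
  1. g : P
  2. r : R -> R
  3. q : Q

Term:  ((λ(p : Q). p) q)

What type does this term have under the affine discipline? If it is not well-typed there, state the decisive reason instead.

term : Q
usage: g ×0, r ×0, q ×1, p (λ-bound) ×1
order of uses: p, q
typing: well-typed at Q
all disciplines: ordered ✗ · linear ✗ · affine ✓ · relevant ✗ · unrestricted ✓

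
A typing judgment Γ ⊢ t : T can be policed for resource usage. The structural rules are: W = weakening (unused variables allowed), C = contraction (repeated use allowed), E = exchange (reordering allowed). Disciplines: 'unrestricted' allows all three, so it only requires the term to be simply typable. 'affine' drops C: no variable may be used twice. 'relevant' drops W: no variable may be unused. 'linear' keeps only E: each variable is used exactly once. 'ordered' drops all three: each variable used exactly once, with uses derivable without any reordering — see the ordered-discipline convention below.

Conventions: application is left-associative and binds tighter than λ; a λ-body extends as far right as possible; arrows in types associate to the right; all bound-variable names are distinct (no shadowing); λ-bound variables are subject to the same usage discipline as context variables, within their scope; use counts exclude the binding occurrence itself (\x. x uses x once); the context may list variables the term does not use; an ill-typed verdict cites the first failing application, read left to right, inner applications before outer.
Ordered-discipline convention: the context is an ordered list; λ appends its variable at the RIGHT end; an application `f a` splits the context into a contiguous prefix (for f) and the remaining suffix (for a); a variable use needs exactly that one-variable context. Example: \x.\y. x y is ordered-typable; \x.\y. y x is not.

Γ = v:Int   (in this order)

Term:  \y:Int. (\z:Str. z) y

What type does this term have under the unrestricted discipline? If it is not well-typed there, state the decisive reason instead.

not well-typed under unrestricted — the type mismatch rejects it
usage: v=0, y (bound)=1, z (bound)=1
left-to-right use order: z, y
typing: ill-typed: a function awaiting Str gets Int
all disciplines: ordered ✗; linear ✗; affine ✗; relevant ✗; unrestricted ✗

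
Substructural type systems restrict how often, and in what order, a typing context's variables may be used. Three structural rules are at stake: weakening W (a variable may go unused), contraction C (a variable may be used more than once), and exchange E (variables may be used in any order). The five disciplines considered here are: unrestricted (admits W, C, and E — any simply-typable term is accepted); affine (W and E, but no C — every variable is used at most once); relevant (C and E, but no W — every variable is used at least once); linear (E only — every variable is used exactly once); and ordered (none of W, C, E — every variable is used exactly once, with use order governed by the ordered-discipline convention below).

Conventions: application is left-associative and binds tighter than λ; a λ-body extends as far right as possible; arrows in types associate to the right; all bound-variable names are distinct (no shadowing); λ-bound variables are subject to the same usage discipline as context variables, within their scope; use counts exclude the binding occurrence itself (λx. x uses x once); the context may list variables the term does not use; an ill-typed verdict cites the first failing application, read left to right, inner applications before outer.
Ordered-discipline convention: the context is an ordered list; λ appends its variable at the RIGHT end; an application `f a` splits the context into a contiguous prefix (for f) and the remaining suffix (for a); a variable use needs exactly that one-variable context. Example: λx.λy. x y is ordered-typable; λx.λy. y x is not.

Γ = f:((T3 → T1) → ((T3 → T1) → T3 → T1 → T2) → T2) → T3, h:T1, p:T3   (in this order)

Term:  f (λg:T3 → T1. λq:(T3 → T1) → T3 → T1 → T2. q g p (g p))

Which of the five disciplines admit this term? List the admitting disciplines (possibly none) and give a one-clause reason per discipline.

accepted by: unrestricted
variable uses: f=1, h=0, p=2, g (bound)=2, q (bound)=1
left-to-right use order: f, q, g, p, g, p
typing: well-typed — term : T3
ordered: ✗, needs contraction — p ×2, g ×2; unused: h — weakening required
linear: ✗, needs contraction — p ×2, g ×2; unused: h — weakening required
affine: ✗, needs contraction — p ×2, g ×2
relevant: ✗, unused: h — weakening required
unrestricted: ✓, well-typed at T3; no restrictions here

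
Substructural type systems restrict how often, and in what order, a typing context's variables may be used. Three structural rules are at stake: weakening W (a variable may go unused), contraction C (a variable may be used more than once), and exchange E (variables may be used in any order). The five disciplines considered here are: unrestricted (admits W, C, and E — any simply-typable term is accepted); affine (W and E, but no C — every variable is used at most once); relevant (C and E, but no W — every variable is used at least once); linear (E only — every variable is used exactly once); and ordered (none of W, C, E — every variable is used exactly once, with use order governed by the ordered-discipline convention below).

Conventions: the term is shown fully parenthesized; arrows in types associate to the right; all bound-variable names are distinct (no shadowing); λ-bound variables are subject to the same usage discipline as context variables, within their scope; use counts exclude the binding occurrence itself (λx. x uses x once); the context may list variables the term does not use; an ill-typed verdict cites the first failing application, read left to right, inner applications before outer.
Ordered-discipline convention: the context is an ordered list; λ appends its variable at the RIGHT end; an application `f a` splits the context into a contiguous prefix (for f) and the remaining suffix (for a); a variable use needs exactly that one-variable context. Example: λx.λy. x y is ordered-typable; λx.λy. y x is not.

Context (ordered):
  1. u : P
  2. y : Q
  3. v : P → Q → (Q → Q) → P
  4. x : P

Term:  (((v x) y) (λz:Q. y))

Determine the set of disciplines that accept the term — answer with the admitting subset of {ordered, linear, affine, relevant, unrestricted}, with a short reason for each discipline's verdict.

admitting disciplines: unrestricted
usage: u: 0×, y: 2×, v: 1×, x: 1×, z (bound): 0×
use order (left to right): v, x, y, y
typing: ✓ — P
ordered: ✗ — repeated use of y ×2; u, z never used (weakening)
linear: ✗ — repeated use of y ×2; u, z never used (weakening)
affine: ✗ — repeated use of y ×2
relevant: ✗ — u, z never used (weakening)
unrestricted: ✓ — typability at P is all that's needed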